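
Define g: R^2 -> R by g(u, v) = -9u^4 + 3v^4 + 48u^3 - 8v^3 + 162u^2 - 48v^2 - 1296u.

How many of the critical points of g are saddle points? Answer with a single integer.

g separates as a function of u plus a function of v, so ∇g=0 decouples.
∂g/∂u = -36(u - 4)(u - 3)(u + 3) = 0 at u ∈ {-3, 3, 4}; ∂g/∂v = 12v(v - 4)(v + 2) = 0 at v ∈ {-2, 0, 4}.
The Hessian is diagonal: diag(g_uu, g_vv). Second derivatives: g_uu(-3)=-1512, g_uu(3)=216, g_uu(4)=-252; g_vv(-2)=144, g_vv(0)=-96, g_vv(4)=288.
Saddle points occur where the two diagonal entries have opposite signs: (-3, -2), (-3, 4), (3, 0), (4, -2), (4, 4). Count: 5.

5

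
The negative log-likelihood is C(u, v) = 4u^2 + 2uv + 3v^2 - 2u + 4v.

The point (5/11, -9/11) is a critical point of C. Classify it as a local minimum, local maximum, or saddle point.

The Hessian of C is constant: H = [[8, 2], [2, 6]].
det(H) = 8·6 − 2² = 44.
det(H) > 0 and tr(H) = 14 > 0, so H is positive definite and the point is a local minimum.

local minimum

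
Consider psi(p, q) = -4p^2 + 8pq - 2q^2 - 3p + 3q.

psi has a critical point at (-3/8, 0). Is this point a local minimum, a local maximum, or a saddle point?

saddle point

The Hessian of psi is constant: H = [[-8, 8], [8, -4]].
det(H) = (-8)·(-4) − 8² = -32.
Since det(H) < 0, H is indefinite and the critical point is a saddle point.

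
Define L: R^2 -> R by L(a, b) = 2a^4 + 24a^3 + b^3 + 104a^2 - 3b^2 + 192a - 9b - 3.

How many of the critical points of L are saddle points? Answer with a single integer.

3

L separates as a function of a plus a function of b, so ∇L=0 decouples.
∂L/∂a = 8(a + 2)(a + 3)(a + 4) = 0 at a ∈ {-4, -3, -2}; ∂L/∂b = 3(b - 3)(b + 1) = 0 at b ∈ {-1, 3}.
The Hessian is diagonal: diag(L_aa, L_bb). Second derivatives: L_aa(-4)=16, L_aa(-3)=-8, L_aa(-2)=16; L_bb(-1)=-12, L_bb(3)=12.
Saddle points occur where the two diagonal entries have opposite signs: (-4, -1), (-3, 3), (-2, -1). Count: 3.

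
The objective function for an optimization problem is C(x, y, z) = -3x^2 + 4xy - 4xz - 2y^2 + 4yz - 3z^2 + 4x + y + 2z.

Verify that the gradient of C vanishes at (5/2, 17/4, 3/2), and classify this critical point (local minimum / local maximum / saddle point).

local maximum

∇C = (-6x + 4y - 4z + 4, 4x - 4y + 4z + 1, -4x + 4y - 6z + 2); substituting (5/2, 17/4, 3/2) gives ∇C = (0, 0, 0), so (5/2, 17/4, 3/2) is indeed a critical point.
The Hessian is constant: H = [[-6, 4, -4], [4, -4, 4], [-4, 4, -6]].
Leading principal minors: Δ₁ = -6, Δ₂ = 8, Δ₃ = -16.
The minors alternate sign starting negative (−, +, −), so H is negative definite: a local maximum.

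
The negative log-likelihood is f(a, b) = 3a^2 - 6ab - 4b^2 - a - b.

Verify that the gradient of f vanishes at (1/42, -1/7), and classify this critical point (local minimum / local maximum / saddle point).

saddle point

∇f = (6a - 6b - 1, -6a - 8b - 1); substituting (1/42, -1/7) gives ∇f = (0, 0), so (1/42, -1/7) is indeed a critical point.
The Hessian of f is constant: H = [[6, -6], [-6, -8]].
det(H) = 6·(-8) − (-6)² = -84.
Since det(H) < 0, H is indefinite and the critical point is a saddle point.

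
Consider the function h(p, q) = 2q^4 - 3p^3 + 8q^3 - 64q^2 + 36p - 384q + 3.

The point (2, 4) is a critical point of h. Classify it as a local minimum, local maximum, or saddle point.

saddle point

The mixed partial ∂²h/∂p∂q is 0, so the Hessian at any point is diag(h_pp, h_qq) = diag(-18p, 8(3q^2 + 6q - 16)).
At (2, 4): H = diag(-36, 448).
The eigenvalues have opposite signs, so H is indefinite: a saddle point.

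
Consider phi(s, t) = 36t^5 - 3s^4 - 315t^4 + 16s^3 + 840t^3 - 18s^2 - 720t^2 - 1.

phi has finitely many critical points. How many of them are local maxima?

4

phi separates as a function of s plus a function of t, so ∇phi=0 decouples.
∂phi/∂s = -12s(s - 3)(s - 1) = 0 at s ∈ {0, 1, 3}; ∂phi/∂t = 180t(t - 4)(t - 2)(t - 1) = 0 at t ∈ {0, 1, 2, 4}.
The Hessian is diagonal: diag(phi_ss, phi_tt). Second derivatives: phi_ss(0)=-36, phi_ss(1)=24, phi_ss(3)=-72; phi_tt(0)=-1440, phi_tt(1)=540, phi_tt(2)=-720, phi_tt(4)=4320.
Local maxima occur where both diagonal entries negative: (0, 0), (0, 2), (3, 0), (3, 2). Count: 4.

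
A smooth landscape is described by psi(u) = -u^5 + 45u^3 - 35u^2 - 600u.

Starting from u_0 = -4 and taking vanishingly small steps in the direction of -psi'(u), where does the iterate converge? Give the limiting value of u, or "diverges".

psi'(u) = -5(u - 4)(u - 3)(u + 2)(u + 5), so psi'(-4) = 560.
Gradient descent moves in the -psi' direction, i.e. u is decreasing.
The nearest critical point in that direction is u = -5, where psi'' = 1080 > 0 (a local minimum). The iterate converges there.

-5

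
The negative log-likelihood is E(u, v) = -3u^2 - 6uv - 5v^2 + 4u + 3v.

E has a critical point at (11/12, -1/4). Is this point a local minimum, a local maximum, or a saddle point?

local maximum

The Hessian of E is constant: H = [[-6, -6], [-6, -10]].
det(H) = (-6)·(-10) − (-6)² = 24.
det(H) > 0 and tr(H) = -16 < 0, so H is negative definite and the point is a local maximum.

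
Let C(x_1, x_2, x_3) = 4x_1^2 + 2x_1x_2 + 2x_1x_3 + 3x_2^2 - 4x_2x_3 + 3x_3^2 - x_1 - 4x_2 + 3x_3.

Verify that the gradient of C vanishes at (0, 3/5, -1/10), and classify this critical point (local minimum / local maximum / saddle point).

∇C = (8x_1 + 2x_2 + 2x_3 - 1, 2x_1 + 6x_2 - 4x_3 - 4, 2x_1 - 4x_2 + 6x_3 + 3); substituting (0, 3/5, -1/10) gives ∇C = (0, 0, 0), so (0, 3/5, -1/10) is indeed a critical point.
The Hessian is constant: H = [[8, 2, 2], [2, 6, -4], [2, -4, 6]].
Leading principal minors: Δ₁ = 8, Δ₂ = 44, Δ₃ = 80.
All leading minors are positive, so H is positive definite: a local minimum.

local minimum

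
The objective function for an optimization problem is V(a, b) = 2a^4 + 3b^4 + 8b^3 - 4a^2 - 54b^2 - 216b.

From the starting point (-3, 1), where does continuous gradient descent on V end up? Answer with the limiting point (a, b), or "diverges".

V is separable, so gradient descent decouples: a follows -∂V/∂a, b follows -∂V/∂b.
∂V/∂a = 8a(a - 1)(a + 1); at a=-3 this is -192, so a increases.
∂V/∂b = 12(b - 3)(b + 2)(b + 3); at b=1 this is -288, so b increases.
a converges to its nearest critical value -1 (a local min of the a-part); b converges to 3. The iterate converges to (-1, 3).

(-1, 3)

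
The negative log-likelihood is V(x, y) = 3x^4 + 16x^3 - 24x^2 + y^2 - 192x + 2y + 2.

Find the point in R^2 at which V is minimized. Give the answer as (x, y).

(2, -1)

V(x,y) separates as P(x) + Q(y) + 2, so its minimum is min P + min Q + 2.
P'(x) = 12(x - 2)(x + 2)(x + 4) vanishes at x ∈ {-4, -2, 2}; Q'(y) = 2y + 2 vanishes at y ∈ {-1}.
Local minima of P (where P''>0): P(-4)=128, P(2)=-304. Local minima of Q: Q(-1)=-1.
So the global minimum of V is P(2) + Q(-1) + 2 = -304 − 1 + 2 = -303, attained at (2, -1).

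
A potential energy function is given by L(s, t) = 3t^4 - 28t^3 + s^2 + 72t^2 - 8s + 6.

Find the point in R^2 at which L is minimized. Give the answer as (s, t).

(4, 0)

L(s,t) separates as P(s) + Q(t) + 6, so its minimum is min P + min Q + 6.
P'(s) = 2s - 8 vanishes at s ∈ {4}; Q'(t) = 12t(t - 4)(t - 3) vanishes at t ∈ {0, 3, 4}.
Local minima of P (where P''>0): P(4)=-16. Local minima of Q: Q(0)=0, Q(4)=128.
So the global minimum of L is P(4) + Q(0) + 6 = -16 + 0 + 6 = -10, attained at (4, 0).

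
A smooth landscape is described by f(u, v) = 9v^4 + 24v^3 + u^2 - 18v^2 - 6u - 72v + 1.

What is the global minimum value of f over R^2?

f(u,v) separates as P(u) + Q(v) + 1, so its minimum is min P + min Q + 1.
P'(u) = 2u - 6 vanishes at u ∈ {3}; Q'(v) = 36(v - 1)(v + 1)(v + 2) vanishes at v ∈ {-2, -1, 1}.
Local minima of P (where P''>0): P(3)=-9. Local minima of Q: Q(-2)=24, Q(1)=-57.
So the global minimum of f is P(3) + Q(1) + 1 = -9 − 57 + 1 = -65, attained at (3, 1).

-65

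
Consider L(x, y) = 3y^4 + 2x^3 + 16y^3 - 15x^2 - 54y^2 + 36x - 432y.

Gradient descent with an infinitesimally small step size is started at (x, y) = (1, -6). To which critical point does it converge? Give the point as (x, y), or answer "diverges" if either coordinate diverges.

diverges

L is separable, so gradient descent decouples: x follows -∂L/∂x, y follows -∂L/∂y.
∂L/∂x = 6(x - 3)(x - 2); at x=1 this is 12, so x decreases.
∂L/∂y = 12(y - 3)(y + 3)(y + 4); at y=-6 this is -648, so y increases.
The x-coordinate has no critical point in that direction and runs off to infinity.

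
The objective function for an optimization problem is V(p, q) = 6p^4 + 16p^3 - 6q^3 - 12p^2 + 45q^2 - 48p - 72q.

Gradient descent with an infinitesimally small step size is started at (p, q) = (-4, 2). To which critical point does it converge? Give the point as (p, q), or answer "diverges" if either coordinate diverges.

V is separable, so gradient descent decouples: p follows -∂V/∂p, q follows -∂V/∂q.
∂V/∂p = 24(p - 1)(p + 1)(p + 2); at p=-4 this is -720, so p increases.
∂V/∂q = -18(q - 4)(q - 1); at q=2 this is 36, so q decreases.
p converges to its nearest critical value -2 (a local min of the p-part); q converges to 1. The iterate converges to (-2, 1).

(-2, 1)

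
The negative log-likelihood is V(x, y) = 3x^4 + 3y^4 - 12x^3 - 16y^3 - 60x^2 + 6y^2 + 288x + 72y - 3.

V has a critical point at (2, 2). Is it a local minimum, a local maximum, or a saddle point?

The mixed partial ∂²V/∂x∂y is 0, so the Hessian at any point is diag(V_xx, V_yy) = diag(12(3x^2 - 6x - 10), 12(3y^2 - 8y + 1)).
At (2, 2): H = diag(-120, -36).
Both eigenvalues are negative, so H is negative definite: a local maximum.

local maximum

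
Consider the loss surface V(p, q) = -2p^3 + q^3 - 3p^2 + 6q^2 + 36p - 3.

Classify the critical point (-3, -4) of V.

The mixed partial ∂²V/∂p∂q is 0, so the Hessian at any point is diag(V_pp, V_qq) = diag(-6(2p + 1), 6(q + 2)).
At (-3, -4): H = diag(30, -12).
The eigenvalues have opposite signs, so H is indefinite: a saddle point.

saddle point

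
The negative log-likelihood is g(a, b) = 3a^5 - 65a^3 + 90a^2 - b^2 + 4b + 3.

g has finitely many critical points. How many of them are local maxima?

2

g separates as a function of a plus a function of b, so ∇g=0 decouples.
∂g/∂a = 15a(a - 3)(a - 1)(a + 4) = 0 at a ∈ {-4, 0, 1, 3}; ∂g/∂b = -2(b - 2) = 0 at b ∈ {2}.
The Hessian is diagonal: diag(g_aa, g_bb). Second derivatives: g_aa(-4)=-2100, g_aa(0)=180, g_aa(1)=-150, g_aa(3)=630; g_bb(2)=-2.
Local maxima occur where both diagonal entries negative: (-4, 2), (1, 2). Count: 2.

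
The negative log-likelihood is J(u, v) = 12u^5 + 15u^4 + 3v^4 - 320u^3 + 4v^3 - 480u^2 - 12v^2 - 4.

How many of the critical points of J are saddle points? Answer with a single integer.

6

J separates as a function of u plus a function of v, so ∇J=0 decouples.
∂J/∂u = 60u(u - 4)(u + 1)(u + 4) = 0 at u ∈ {-4, -1, 0, 4}; ∂J/∂v = 12v(v - 1)(v + 2) = 0 at v ∈ {-2, 0, 1}.
The Hessian is diagonal: diag(J_uu, J_vv). Second derivatives: J_uu(-4)=-5760, J_uu(-1)=900, J_uu(0)=-960, J_uu(4)=9600; J_vv(-2)=72, J_vv(0)=-24, J_vv(1)=36.
Saddle points occur where the two diagonal entries have opposite signs: (-4, -2), (-4, 1), (-1, 0), (0, -2), (0, 1), (4, 0). Count: 6.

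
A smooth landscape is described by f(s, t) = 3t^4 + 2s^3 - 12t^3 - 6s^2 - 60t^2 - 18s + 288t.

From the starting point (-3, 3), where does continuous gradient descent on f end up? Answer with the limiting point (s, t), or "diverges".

f is separable, so gradient descent decouples: s follows -∂f/∂s, t follows -∂f/∂t.
∂f/∂s = 6(s - 3)(s + 1); at s=-3 this is 72, so s decreases.
∂f/∂t = 12(t - 4)(t - 2)(t + 3); at t=3 this is -72, so t increases.
The s-coordinate has no critical point in that direction and runs off to infinity.

diverges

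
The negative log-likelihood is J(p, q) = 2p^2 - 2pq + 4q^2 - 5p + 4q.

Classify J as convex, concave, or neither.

J is quadratic, so its Hessian is the constant matrix H = [[4, -2], [-2, 8]].
det(H) = 28, tr(H) = 12.
det(H) > 0 and tr(H) > 0, so H is positive definite everywhere: convex.

convex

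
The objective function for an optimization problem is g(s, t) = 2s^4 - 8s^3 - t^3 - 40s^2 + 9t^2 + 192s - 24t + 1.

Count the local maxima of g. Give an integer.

1

g separates as a function of s plus a function of t, so ∇g=0 decouples.
∂g/∂s = 8(s - 4)(s - 2)(s + 3) = 0 at s ∈ {-3, 2, 4}; ∂g/∂t = -3(t - 4)(t - 2) = 0 at t ∈ {2, 4}.
The Hessian is diagonal: diag(g_ss, g_tt). Second derivatives: g_ss(-3)=280, g_ss(2)=-80, g_ss(4)=112; g_tt(2)=6, g_tt(4)=-6.
Local maxima occur where both diagonal entries negative: (2, 4). Count: 1.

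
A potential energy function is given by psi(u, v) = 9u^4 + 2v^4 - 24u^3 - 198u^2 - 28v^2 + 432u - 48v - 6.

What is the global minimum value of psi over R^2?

-1941

psi(u,v) separates as P(u) + Q(v) − 6, so its minimum is min P + min Q − 6.
P'(u) = 36(u - 4)(u - 1)(u + 3) vanishes at u ∈ {-3, 1, 4}; Q'(v) = 8(v - 3)(v + 1)(v + 2) vanishes at v ∈ {-2, -1, 3}.
Local minima of P (where P''>0): P(-3)=-1701, P(4)=-672. Local minima of Q: Q(-2)=16, Q(3)=-234.
So the global minimum of psi is P(-3) + Q(3) − 6 = -1701 − 234 − 6 = -1941, attained at (-3, 3).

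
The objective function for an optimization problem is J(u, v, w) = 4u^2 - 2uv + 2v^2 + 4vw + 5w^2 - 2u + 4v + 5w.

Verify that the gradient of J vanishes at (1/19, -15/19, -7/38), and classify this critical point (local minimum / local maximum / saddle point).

∇J = (8u - 2v - 2, -2u + 4v + 4w + 4, 4v + 10w + 5); substituting (1/19, -15/19, -7/38) gives ∇J = (0, 0, 0), so (1/19, -15/19, -7/38) is indeed a critical point.
The Hessian is constant: H = [[8, -2, 0], [-2, 4, 4], [0, 4, 10]].
Leading principal minors: Δ₁ = 8, Δ₂ = 28, Δ₃ = 152.
All leading minors are positive, so H is positive definite: a local minimum.

local minimum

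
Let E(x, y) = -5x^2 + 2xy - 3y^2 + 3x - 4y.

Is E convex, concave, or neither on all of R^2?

concave

E is quadratic, so its Hessian is the constant matrix H = [[-10, 2], [2, -6]].
det(H) = 56, tr(H) = -16.
det(H) > 0 and tr(H) < 0, so H is negative definite everywhere: concave.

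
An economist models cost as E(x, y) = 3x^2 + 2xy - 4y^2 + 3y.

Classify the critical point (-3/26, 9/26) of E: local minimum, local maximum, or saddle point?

saddle point

The Hessian of E is constant: H = [[6, 2], [2, -8]].
det(H) = 6·(-8) − 2² = -52.
Since det(H) < 0, H is indefinite and the critical point is a saddle point.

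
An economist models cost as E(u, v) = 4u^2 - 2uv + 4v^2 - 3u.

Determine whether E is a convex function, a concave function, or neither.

E is quadratic, so its Hessian is the constant matrix H = [[8, -2], [-2, 8]].
det(H) = 60, tr(H) = 16.
det(H) > 0 and tr(H) > 0, so H is positive definite everywhere: convex.

convex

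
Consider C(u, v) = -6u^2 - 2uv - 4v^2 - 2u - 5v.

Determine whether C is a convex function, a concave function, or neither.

C is quadratic, so its Hessian is the constant matrix H = [[-12, -2], [-2, -8]].
det(H) = 92, tr(H) = -20.
det(H) > 0 and tr(H) < 0, so H is negative definite everywhere: concave.

concave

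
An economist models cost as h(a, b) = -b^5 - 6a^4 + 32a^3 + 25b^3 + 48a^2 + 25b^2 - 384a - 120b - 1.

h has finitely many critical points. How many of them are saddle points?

h separates as a function of a plus a function of b, so ∇h=0 decouples.
∂h/∂a = -24(a - 4)(a - 2)(a + 2) = 0 at a ∈ {-2, 2, 4}; ∂h/∂b = -5(b - 4)(b - 1)(b + 2)(b + 3) = 0 at b ∈ {-3, -2, 1, 4}.
The Hessian is diagonal: diag(h_aa, h_bb). Second derivatives: h_aa(-2)=-576, h_aa(2)=192, h_aa(4)=-288; h_bb(-3)=140, h_bb(-2)=-90, h_bb(1)=180, h_bb(4)=-630.
Saddle points occur where the two diagonal entries have opposite signs: (-2, -3), (-2, 1), (2, -2), (2, 4), (4, -3), (4, 1). Count: 6.

6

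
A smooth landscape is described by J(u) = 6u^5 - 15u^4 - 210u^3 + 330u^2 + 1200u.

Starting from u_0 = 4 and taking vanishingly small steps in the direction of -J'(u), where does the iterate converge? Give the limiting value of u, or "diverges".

J'(u) = 30(u - 5)(u - 2)(u + 1)(u + 4), so J'(4) = -2400.
Gradient descent moves in the -J' direction, i.e. u is increasing.
The nearest critical point in that direction is u = 5, where J'' = 4860 > 0 (a local minimum). The iterate converges there.

5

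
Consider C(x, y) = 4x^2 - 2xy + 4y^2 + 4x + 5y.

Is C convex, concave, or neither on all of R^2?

C is quadratic, so its Hessian is the constant matrix H = [[8, -2], [-2, 8]].
det(H) = 60, tr(H) = 16.
det(H) > 0 and tr(H) > 0, so H is positive definite everywhere: convex.

convex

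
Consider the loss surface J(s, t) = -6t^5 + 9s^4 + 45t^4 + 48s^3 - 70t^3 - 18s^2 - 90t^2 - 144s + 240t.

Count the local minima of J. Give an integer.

J separates as a function of s plus a function of t, so ∇J=0 decouples.
∂J/∂s = 36(s - 1)(s + 1)(s + 4) = 0 at s ∈ {-4, -1, 1}; ∂J/∂t = -30(t - 4)(t - 2)(t - 1)(t + 1) = 0 at t ∈ {-1, 1, 2, 4}.
The Hessian is diagonal: diag(J_ss, J_tt). Second derivatives: J_ss(-4)=540, J_ss(-1)=-216, J_ss(1)=360; J_tt(-1)=900, J_tt(1)=-180, J_tt(2)=180, J_tt(4)=-900.
Local minima occur where both diagonal entries positive: (-4, -1), (-4, 2), (1, -1), (1, 2). Count: 4.

4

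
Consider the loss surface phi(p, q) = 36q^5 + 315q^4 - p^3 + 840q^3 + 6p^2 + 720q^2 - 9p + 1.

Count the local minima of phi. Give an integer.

phi separates as a function of p plus a function of q, so ∇phi=0 decouples.
∂phi/∂p = -3(p - 3)(p - 1) = 0 at p ∈ {1, 3}; ∂phi/∂q = 180q(q + 1)(q + 2)(q + 4) = 0 at q ∈ {-4, -2, -1, 0}.
The Hessian is diagonal: diag(phi_pp, phi_qq). Second derivatives: phi_pp(1)=6, phi_pp(3)=-6; phi_qq(-4)=-4320, phi_qq(-2)=720, phi_qq(-1)=-540, phi_qq(0)=1440.
Local minima occur where both diagonal entries positive: (1, -2), (1, 0). Count: 2.

2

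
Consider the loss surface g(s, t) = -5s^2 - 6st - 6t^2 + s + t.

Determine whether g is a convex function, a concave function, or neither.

g is quadratic, so its Hessian is the constant matrix H = [[-10, -6], [-6, -12]].
det(H) = 84, tr(H) = -22.
det(H) > 0 and tr(H) < 0, so H is negative definite everywhere: concave.

concave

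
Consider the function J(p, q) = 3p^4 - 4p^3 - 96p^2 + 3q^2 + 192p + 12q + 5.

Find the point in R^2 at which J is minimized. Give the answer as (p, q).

J(p,q) separates as A(p) + B(q) + 5, so its minimum is min A + min B + 5.
A'(p) = 12(p - 4)(p - 1)(p + 4) vanishes at p ∈ {-4, 1, 4}; B'(q) = 6q + 12 vanishes at q ∈ {-2}.
Local minima of A (where A''>0): A(-4)=-1280, A(4)=-256. Local minima of B: B(-2)=-12.
So the global minimum of J is A(-4) + B(-2) + 5 = -1280 − 12 + 5 = -1287, attained at (-4, -2).

(-4, -2)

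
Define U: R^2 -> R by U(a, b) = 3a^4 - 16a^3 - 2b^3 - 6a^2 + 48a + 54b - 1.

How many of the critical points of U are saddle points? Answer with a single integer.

U separates as a function of a plus a function of b, so ∇U=0 decouples.
∂U/∂a = 12(a - 4)(a - 1)(a + 1) = 0 at a ∈ {-1, 1, 4}; ∂U/∂b = -6(b - 3)(b + 3) = 0 at b ∈ {-3, 3}.
The Hessian is diagonal: diag(U_aa, U_bb). Second derivatives: U_aa(-1)=120, U_aa(1)=-72, U_aa(4)=180; U_bb(-3)=36, U_bb(3)=-36.
Saddle points occur where the two diagonal entries have opposite signs: (-1, 3), (1, -3), (4, 3). Count: 3.

3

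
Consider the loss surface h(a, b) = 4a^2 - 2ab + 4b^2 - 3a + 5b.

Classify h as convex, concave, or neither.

h is quadratic, so its Hessian is the constant matrix H = [[8, -2], [-2, 8]].
det(H) = 60, tr(H) = 16.
det(H) > 0 and tr(H) > 0, so H is positive definite everywhere: convex.

convex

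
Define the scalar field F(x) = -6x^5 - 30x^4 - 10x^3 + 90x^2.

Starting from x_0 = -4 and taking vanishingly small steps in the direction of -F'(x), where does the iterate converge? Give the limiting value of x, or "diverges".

F'(x) = -30x(x - 1)(x + 2)(x + 3), so F'(-4) = -1200.
Gradient descent moves in the -F' direction, i.e. x is increasing.
The nearest critical point in that direction is x = -3, where F'' = 360 > 0 (a local minimum). The iterate converges there.

-3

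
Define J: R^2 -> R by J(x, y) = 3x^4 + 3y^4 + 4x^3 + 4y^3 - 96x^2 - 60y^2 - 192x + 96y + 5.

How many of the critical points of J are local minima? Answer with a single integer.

4

J separates as a function of x plus a function of y, so ∇J=0 decouples.
∂J/∂x = 12(x - 4)(x + 1)(x + 4) = 0 at x ∈ {-4, -1, 4}; ∂J/∂y = 12(y - 2)(y - 1)(y + 4) = 0 at y ∈ {-4, 1, 2}.
The Hessian is diagonal: diag(J_xx, J_yy). Second derivatives: J_xx(-4)=288, J_xx(-1)=-180, J_xx(4)=480; J_yy(-4)=360, J_yy(1)=-60, J_yy(2)=72.
Local minima occur where both diagonal entries positive: (-4, -4), (-4, 2), (4, -4), (4, 2). Count: 4.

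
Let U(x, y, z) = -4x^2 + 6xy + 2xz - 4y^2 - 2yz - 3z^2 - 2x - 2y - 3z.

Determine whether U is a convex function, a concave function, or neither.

U is quadratic, so its Hessian is the constant matrix H = [[-8, 6, 2], [6, -8, -2], [2, -2, -6]].
Leading principal minors: -8, 28, -152.
Signs alternate −, +, − ⇒ H ≺ 0 ⇒ concave.

concave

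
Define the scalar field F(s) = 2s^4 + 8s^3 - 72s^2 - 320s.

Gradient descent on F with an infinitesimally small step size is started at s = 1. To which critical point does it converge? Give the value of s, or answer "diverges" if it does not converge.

F'(s) = 8(s - 4)(s + 2)(s + 5), so F'(1) = -432.
Gradient descent moves in the -F' direction, i.e. s is increasing.
The nearest critical point in that direction is s = 4, where F'' = 432 > 0 (a local minimum). The iterate converges there.

4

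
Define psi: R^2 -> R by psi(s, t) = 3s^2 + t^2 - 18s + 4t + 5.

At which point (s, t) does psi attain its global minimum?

(3, -2)

psi(s,t) separates as P(s) + Q(t) + 5, so its minimum is min P + min Q + 5.
P'(s) = 6s - 18 vanishes at s ∈ {3}; Q'(t) = 2(t + 2) vanishes at t ∈ {-2}.
Local minima of P (where P''>0): P(3)=-27. Local minima of Q: Q(-2)=-4.
So the global minimum of psi is P(3) + Q(-2) + 5 = -27 − 4 + 5 = -26, attained at (3, -2).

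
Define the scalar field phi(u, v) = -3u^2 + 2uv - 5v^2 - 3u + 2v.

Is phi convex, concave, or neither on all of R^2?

phi is quadratic, so its Hessian is the constant matrix H = [[-6, 2], [2, -10]].
det(H) = 56, tr(H) = -16.
det(H) > 0 and tr(H) < 0, so H is negative definite everywhere: concave.

concave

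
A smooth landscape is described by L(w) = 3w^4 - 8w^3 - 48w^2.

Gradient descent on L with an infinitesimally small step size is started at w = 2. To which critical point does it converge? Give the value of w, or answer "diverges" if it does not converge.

L'(w) = 12w(w - 4)(w + 2), so L'(2) = -192.
Gradient descent moves in the -L' direction, i.e. w is increasing.
The nearest critical point in that direction is w = 4, where L'' = 288 > 0 (a local minimum). The iterate converges there.

4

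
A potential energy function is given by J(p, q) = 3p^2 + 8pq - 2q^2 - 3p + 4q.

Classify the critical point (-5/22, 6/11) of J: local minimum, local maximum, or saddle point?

The Hessian of J is constant: H = [[6, 8], [8, -4]].
det(H) = 6·(-4) − 8² = -88.
Since det(H) < 0, H is indefinite and the critical point is a saddle point.

saddle point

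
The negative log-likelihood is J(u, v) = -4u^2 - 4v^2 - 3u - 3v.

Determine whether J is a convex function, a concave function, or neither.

concave

J is quadratic, so its Hessian is the constant matrix H = [[-8, 0], [0, -8]].
det(H) = 64, tr(H) = -16.
det(H) > 0 and tr(H) < 0, so H is negative definite everywhere: concave.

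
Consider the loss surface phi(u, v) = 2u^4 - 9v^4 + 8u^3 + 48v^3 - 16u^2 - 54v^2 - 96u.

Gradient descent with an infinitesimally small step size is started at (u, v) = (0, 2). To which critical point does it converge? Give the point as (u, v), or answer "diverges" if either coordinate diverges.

(2, 1)

phi is separable, so gradient descent decouples: u follows -∂phi/∂u, v follows -∂phi/∂v.
∂phi/∂u = 8(u - 2)(u + 2)(u + 3); at u=0 this is -96, so u increases.
∂phi/∂v = -36v(v - 3)(v - 1); at v=2 this is 72, so v decreases.
u converges to its nearest critical value 2 (a local min of the u-part); v converges to 1. The iterate converges to (2, 1).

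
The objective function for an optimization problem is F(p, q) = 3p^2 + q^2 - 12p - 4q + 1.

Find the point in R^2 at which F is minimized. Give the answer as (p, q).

(2, 2)

F(p,q) separates as A(p) + B(q) + 1, so its minimum is min A + min B + 1.
A'(p) = 6p - 12 vanishes at p ∈ {2}; B'(q) = 2q - 4 vanishes at q ∈ {2}.
Local minima of A (where A''>0): A(2)=-12. Local minima of B: B(2)=-4.
So the global minimum of F is A(2) + B(2) + 1 = -12 − 4 + 1 = -15, attained at (2, 2).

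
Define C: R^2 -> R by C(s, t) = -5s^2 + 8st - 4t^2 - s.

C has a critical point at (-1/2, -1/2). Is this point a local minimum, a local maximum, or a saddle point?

local maximum

The Hessian of C is constant: H = [[-10, 8], [8, -8]].
det(H) = (-10)·(-8) − 8² = 16.
det(H) > 0 and tr(H) = -18 < 0, so H is negative definite and the point is a local maximum.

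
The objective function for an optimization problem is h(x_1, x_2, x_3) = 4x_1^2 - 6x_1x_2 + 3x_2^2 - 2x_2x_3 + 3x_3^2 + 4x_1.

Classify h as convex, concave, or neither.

h is quadratic, so its Hessian is the constant matrix H = [[8, -6, 0], [-6, 6, -2], [0, -2, 6]].
Leading principal minors: 8, 12, 40.
All positive ⇒ H ≻ 0 ⇒ convex.

convex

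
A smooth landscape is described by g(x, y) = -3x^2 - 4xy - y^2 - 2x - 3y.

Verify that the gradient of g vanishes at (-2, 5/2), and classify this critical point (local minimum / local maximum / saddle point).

saddle point

∇g = (-6x - 4y - 2, -4x - 2y - 3); substituting (-2, 5/2) gives ∇g = (0, 0), so (-2, 5/2) is indeed a critical point.
The Hessian of g is constant: H = [[-6, -4], [-4, -2]].
det(H) = (-6)·(-2) − (-4)² = -4.
Since det(H) < 0, H is indefinite and the critical point is a saddle point.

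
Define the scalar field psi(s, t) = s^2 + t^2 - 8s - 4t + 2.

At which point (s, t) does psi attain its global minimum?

(4, 2)

psi(s,t) separates as P(s) + Q(t) + 2, so its minimum is min P + min Q + 2.
P'(s) = 2s - 8 vanishes at s ∈ {4}; Q'(t) = 2(t - 2) vanishes at t ∈ {2}.
Local minima of P (where P''>0): P(4)=-16. Local minima of Q: Q(2)=-4.
So the global minimum of psi is P(4) + Q(2) + 2 = -16 − 4 + 2 = -18, attained at (4, 2).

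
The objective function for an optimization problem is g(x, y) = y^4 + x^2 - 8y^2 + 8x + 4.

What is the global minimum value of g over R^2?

g(x,y) separates as P(x) + Q(y) + 4, so its minimum is min P + min Q + 4.
P'(x) = 2x + 8 vanishes at x ∈ {-4}; Q'(y) = 4y(y - 2)(y + 2) vanishes at y ∈ {-2, 0, 2}.
Local minima of P (where P''>0): P(-4)=-16. Local minima of Q: Q(-2)=-16, Q(2)=-16.
So the global minimum of g is P(-4) + Q(-2) + 4 = -16 − 16 + 4 = -28, attained at (-4, -2).

-28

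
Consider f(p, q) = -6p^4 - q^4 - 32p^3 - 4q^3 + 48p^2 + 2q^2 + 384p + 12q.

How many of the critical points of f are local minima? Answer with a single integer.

1

f separates as a function of p plus a function of q, so ∇f=0 decouples.
∂f/∂p = -24(p - 2)(p + 2)(p + 4) = 0 at p ∈ {-4, -2, 2}; ∂f/∂q = -4(q - 1)(q + 1)(q + 3) = 0 at q ∈ {-3, -1, 1}.
The Hessian is diagonal: diag(f_pp, f_qq). Second derivatives: f_pp(-4)=-288, f_pp(-2)=192, f_pp(2)=-576; f_qq(-3)=-32, f_qq(-1)=16, f_qq(1)=-32.
Local minima occur where both diagonal entries positive: (-2, -1). Count: 1.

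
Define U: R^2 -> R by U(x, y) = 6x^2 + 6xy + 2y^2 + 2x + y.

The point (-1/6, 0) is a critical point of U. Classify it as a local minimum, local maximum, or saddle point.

local minimum

The Hessian of U is constant: H = [[12, 6], [6, 4]].
det(H) = 12·4 − 6² = 12.
det(H) > 0 and tr(H) = 16 > 0, so H is positive definite and the point is a local minimum.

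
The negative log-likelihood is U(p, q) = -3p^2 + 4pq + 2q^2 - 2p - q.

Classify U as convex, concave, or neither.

neither

U is quadratic, so its Hessian is the constant matrix H = [[-6, 4], [4, 4]].
det(H) = -40, tr(H) = -2.
det(H) < 0, so H is indefinite: neither convex nor concave.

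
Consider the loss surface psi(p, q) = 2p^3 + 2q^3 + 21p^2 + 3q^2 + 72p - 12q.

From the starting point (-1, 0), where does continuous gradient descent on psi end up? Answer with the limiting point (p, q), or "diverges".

(-3, 1)

psi is separable, so gradient descent decouples: p follows -∂psi/∂p, q follows -∂psi/∂q.
∂psi/∂p = 6(p + 3)(p + 4); at p=-1 this is 36, so p decreases.
∂psi/∂q = 6(q - 1)(q + 2); at q=0 this is -12, so q increases.
p converges to its nearest critical value -3 (a local min of the p-part); q converges to 1. The iterate converges to (-3, 1).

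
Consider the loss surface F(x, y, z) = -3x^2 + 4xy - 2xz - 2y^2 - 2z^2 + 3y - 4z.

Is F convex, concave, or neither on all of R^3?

concave

F is quadratic, so its Hessian is the constant matrix H = [[-6, 4, -2], [4, -4, 0], [-2, 0, -4]].
Leading principal minors: -6, 8, -16.
Signs alternate −, +, − ⇒ H ≺ 0 ⇒ concave.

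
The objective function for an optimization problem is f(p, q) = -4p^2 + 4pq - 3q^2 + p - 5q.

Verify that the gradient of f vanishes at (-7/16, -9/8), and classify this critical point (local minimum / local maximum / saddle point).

local maximum

∇f = (-8p + 4q + 1, 4p - 6q - 5); substituting (-7/16, -9/8) gives ∇f = (0, 0), so (-7/16, -9/8) is indeed a critical point.
The Hessian of f is constant: H = [[-8, 4], [4, -6]].
det(H) = (-8)·(-6) − 4² = 32.
det(H) > 0 and tr(H) = -14 < 0, so H is negative definite and the point is a local maximum.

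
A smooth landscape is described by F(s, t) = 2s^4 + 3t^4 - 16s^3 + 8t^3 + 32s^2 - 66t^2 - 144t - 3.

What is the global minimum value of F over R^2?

F(s,t) separates as P(s) + Q(t) − 3, so its minimum is min P + min Q − 3.
P'(s) = 8s(s - 4)(s - 2) vanishes at s ∈ {0, 2, 4}; Q'(t) = 12(t - 3)(t + 1)(t + 4) vanishes at t ∈ {-4, -1, 3}.
Local minima of P (where P''>0): P(0)=0, P(4)=0. Local minima of Q: Q(-4)=-224, Q(3)=-567.
So the global minimum of F is P(0) + Q(3) − 3 = 0 − 567 − 3 = -570, attained at (0, 3).

-570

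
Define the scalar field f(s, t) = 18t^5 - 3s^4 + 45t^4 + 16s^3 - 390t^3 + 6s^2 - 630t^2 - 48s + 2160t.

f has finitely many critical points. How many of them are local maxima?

f separates as a function of s plus a function of t, so ∇f=0 decouples.
∂f/∂s = -12(s - 4)(s - 1)(s + 1) = 0 at s ∈ {-1, 1, 4}; ∂f/∂t = 90(t - 3)(t - 1)(t + 2)(t + 4) = 0 at t ∈ {-4, -2, 1, 3}.
The Hessian is diagonal: diag(f_ss, f_tt). Second derivatives: f_ss(-1)=-120, f_ss(1)=72, f_ss(4)=-180; f_tt(-4)=-6300, f_tt(-2)=2700, f_tt(1)=-2700, f_tt(3)=6300.
Local maxima occur where both diagonal entries negative: (-1, -4), (-1, 1), (4, -4), (4, 1). Count: 4.

4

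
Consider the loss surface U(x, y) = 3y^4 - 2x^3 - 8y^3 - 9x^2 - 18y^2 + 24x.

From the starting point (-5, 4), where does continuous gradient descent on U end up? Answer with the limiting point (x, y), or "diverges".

U is separable, so gradient descent decouples: x follows -∂U/∂x, y follows -∂U/∂y.
∂U/∂x = -6(x - 1)(x + 4); at x=-5 this is -36, so x increases.
∂U/∂y = 12y(y - 3)(y + 1); at y=4 this is 240, so y decreases.
x converges to its nearest critical value -4 (a local min of the x-part); y converges to 3. The iterate converges to (-4, 3).

(-4, 3)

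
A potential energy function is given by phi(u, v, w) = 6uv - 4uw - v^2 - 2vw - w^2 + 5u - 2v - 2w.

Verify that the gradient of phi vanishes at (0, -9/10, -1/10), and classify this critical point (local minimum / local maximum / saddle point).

saddle point

∇phi = (6v - 4w + 5, 6u - 2v - 2w - 2, -4u - 2v - 2w - 2); substituting (0, -9/10, -1/10) gives ∇phi = (0, 0, 0), so (0, -9/10, -1/10) is indeed a critical point.
The Hessian is constant: H = [[0, 6, -4], [6, -2, -2], [-4, -2, -2]].
Leading principal minors: Δ₁ = 0, Δ₂ = -36, Δ₃ = 200.
The minors fit neither the all-positive nor the alternating-sign pattern, so H is indefinite: a saddle point.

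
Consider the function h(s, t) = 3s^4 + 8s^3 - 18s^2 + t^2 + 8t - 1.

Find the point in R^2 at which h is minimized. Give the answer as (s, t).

h(s,t) separates as P(s) + Q(t) − 1, so its minimum is min P + min Q − 1.
P'(s) = 12s(s - 1)(s + 3) vanishes at s ∈ {-3, 0, 1}; Q'(t) = 2(t + 4) vanishes at t ∈ {-4}.
Local minima of P (where P''>0): P(-3)=-135, P(1)=-7. Local minima of Q: Q(-4)=-16.
So the global minimum of h is P(-3) + Q(-4) − 1 = -135 − 16 − 1 = -152, attained at (-3, -4).

(-3, -4)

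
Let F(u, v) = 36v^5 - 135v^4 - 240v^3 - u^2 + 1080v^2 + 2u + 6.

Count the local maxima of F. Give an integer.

2

F separates as a function of u plus a function of v, so ∇F=0 decouples.
∂F/∂u = -2(u - 1) = 0 at u ∈ {1}; ∂F/∂v = 180v(v - 3)(v - 2)(v + 2) = 0 at v ∈ {-2, 0, 2, 3}.
The Hessian is diagonal: diag(F_uu, F_vv). Second derivatives: F_uu(1)=-2; F_vv(-2)=-7200, F_vv(0)=2160, F_vv(2)=-1440, F_vv(3)=2700.
Local maxima occur where both diagonal entries negative: (1, -2), (1, 2). Count: 2.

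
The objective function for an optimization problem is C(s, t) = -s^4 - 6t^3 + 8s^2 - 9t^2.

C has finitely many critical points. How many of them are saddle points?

C separates as a function of s plus a function of t, so ∇C=0 decouples.
∂C/∂s = -4s(s - 2)(s + 2) = 0 at s ∈ {-2, 0, 2}; ∂C/∂t = -18t(t + 1) = 0 at t ∈ {-1, 0}.
The Hessian is diagonal: diag(C_ss, C_tt). Second derivatives: C_ss(-2)=-32, C_ss(0)=16, C_ss(2)=-32; C_tt(-1)=18, C_tt(0)=-18.
Saddle points occur where the two diagonal entries have opposite signs: (-2, -1), (0, 0), (2, -1). Count: 3.

3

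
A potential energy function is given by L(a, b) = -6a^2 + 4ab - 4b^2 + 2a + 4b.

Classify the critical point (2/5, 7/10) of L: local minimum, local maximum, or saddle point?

The Hessian of L is constant: H = [[-12, 4], [4, -8]].
det(H) = (-12)·(-8) − 4² = 80.
det(H) > 0 and tr(H) = -20 < 0, so H is negative definite and the point is a local maximum.

local maximum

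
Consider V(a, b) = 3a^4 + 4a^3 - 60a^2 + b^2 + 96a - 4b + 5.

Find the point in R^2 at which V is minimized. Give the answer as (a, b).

V(a,b) separates as P(a) + Q(b) + 5, so its minimum is min P + min Q + 5.
P'(a) = 12(a - 2)(a - 1)(a + 4) vanishes at a ∈ {-4, 1, 2}; Q'(b) = 2b - 4 vanishes at b ∈ {2}.
Local minima of P (where P''>0): P(-4)=-832, P(2)=32. Local minima of Q: Q(2)=-4.
So the global minimum of V is P(-4) + Q(2) + 5 = -832 − 4 + 5 = -831, attained at (-4, 2).

(-4, 2)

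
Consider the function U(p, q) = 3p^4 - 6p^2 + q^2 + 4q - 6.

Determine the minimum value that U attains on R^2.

U(p,q) separates as A(p) + B(q) − 6, so its minimum is min A + min B − 6.
A'(p) = 12p(p - 1)(p + 1) vanishes at p ∈ {-1, 0, 1}; B'(q) = 2q + 4 vanishes at q ∈ {-2}.
Local minima of A (where A''>0): A(-1)=-3, A(1)=-3. Local minima of B: B(-2)=-4.
So the global minimum of U is A(-1) + B(-2) − 6 = -3 − 4 − 6 = -13, attained at (-1, -2).

-13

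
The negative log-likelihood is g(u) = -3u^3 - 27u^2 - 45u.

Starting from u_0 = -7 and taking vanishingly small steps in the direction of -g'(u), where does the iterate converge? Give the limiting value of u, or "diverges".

-5

g'(u) = -9(u + 1)(u + 5), so g'(-7) = -108.
Gradient descent moves in the -g' direction, i.e. u is increasing.
The nearest critical point in that direction is u = -5, where g'' = 36 > 0 (a local minimum). The iterate converges there.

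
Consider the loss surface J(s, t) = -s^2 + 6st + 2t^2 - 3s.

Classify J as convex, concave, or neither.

J is quadratic, so its Hessian is the constant matrix H = [[-2, 6], [6, 4]].
det(H) = -44, tr(H) = 2.
det(H) < 0, so H is indefinite: neither convex nor concave.

neither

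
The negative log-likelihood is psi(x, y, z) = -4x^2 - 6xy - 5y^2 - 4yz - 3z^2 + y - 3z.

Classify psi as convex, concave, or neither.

psi is quadratic, so its Hessian is the constant matrix H = [[-8, -6, 0], [-6, -10, -4], [0, -4, -6]].
Leading principal minors: -8, 44, -136.
Signs alternate −, +, − ⇒ H ≺ 0 ⇒ concave.

concave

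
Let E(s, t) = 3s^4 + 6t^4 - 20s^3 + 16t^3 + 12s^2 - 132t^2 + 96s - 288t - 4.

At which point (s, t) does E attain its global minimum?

(-1, 3)

E(s,t) separates as P(s) + Q(t) − 4, so its minimum is min P + min Q − 4.
P'(s) = 12(s - 4)(s - 2)(s + 1) vanishes at s ∈ {-1, 2, 4}; Q'(t) = 24(t - 3)(t + 1)(t + 4) vanishes at t ∈ {-4, -1, 3}.
Local minima of P (where P''>0): P(-1)=-61, P(4)=64. Local minima of Q: Q(-4)=-448, Q(3)=-1134.
So the global minimum of E is P(-1) + Q(3) − 4 = -61 − 1134 − 4 = -1199, attained at (-1, 3).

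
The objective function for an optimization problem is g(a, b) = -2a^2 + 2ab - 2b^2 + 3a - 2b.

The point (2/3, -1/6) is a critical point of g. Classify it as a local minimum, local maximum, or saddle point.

local maximum

The Hessian of g is constant: H = [[-4, 2], [2, -4]].
det(H) = (-4)·(-4) − 2² = 12.
det(H) > 0 and tr(H) = -8 < 0, so H is negative definite and the point is a local maximum.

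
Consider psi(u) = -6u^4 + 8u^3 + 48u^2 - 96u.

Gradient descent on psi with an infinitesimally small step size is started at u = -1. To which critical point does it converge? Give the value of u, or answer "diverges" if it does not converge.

1

psi'(u) = -24(u - 2)(u - 1)(u + 2), so psi'(-1) = -144.
Gradient descent moves in the -psi' direction, i.e. u is increasing.
The nearest critical point in that direction is u = 1, where psi'' = 72 > 0 (a local minimum). The iterate converges there.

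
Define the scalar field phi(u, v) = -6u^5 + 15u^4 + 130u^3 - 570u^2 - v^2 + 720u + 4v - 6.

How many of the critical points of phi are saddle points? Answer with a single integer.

2

phi separates as a function of u plus a function of v, so ∇phi=0 decouples.
∂phi/∂u = -30(u - 3)(u - 2)(u - 1)(u + 4) = 0 at u ∈ {-4, 1, 2, 3}; ∂phi/∂v = -2(v - 2) = 0 at v ∈ {2}.
The Hessian is diagonal: diag(phi_uu, phi_vv). Second derivatives: phi_uu(-4)=6300, phi_uu(1)=-300, phi_uu(2)=180, phi_uu(3)=-420; phi_vv(2)=-2.
Saddle points occur where the two diagonal entries have opposite signs: (-4, 2), (2, 2). Count: 2.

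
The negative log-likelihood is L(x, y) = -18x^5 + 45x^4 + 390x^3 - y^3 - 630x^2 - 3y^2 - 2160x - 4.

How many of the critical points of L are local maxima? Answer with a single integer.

L separates as a function of x plus a function of y, so ∇L=0 decouples.
∂L/∂x = -90(x - 4)(x - 2)(x + 1)(x + 3) = 0 at x ∈ {-3, -1, 2, 4}; ∂L/∂y = -3y(y + 2) = 0 at y ∈ {-2, 0}.
The Hessian is diagonal: diag(L_xx, L_yy). Second derivatives: L_xx(-3)=6300, L_xx(-1)=-2700, L_xx(2)=2700, L_xx(4)=-6300; L_yy(-2)=6, L_yy(0)=-6.
Local maxima occur where both diagonal entries negative: (-1, 0), (4, 0). Count: 2.

2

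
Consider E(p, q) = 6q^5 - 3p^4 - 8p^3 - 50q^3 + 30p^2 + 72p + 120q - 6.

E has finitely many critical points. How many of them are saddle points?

6

E separates as a function of p plus a function of q, so ∇E=0 decouples.
∂E/∂p = -12(p - 2)(p + 1)(p + 3) = 0 at p ∈ {-3, -1, 2}; ∂E/∂q = 30(q - 2)(q - 1)(q + 1)(q + 2) = 0 at q ∈ {-2, -1, 1, 2}.
The Hessian is diagonal: diag(E_pp, E_qq). Second derivatives: E_pp(-3)=-120, E_pp(-1)=72, E_pp(2)=-180; E_qq(-2)=-360, E_qq(-1)=180, E_qq(1)=-180, E_qq(2)=360.
Saddle points occur where the two diagonal entries have opposite signs: (-3, -1), (-3, 2), (-1, -2), (-1, 1), (2, -1), (2, 2). Count: 6.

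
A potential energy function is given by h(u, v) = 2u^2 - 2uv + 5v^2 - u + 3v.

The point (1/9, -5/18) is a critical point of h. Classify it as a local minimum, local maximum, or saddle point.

local minimum

The Hessian of h is constant: H = [[4, -2], [-2, 10]].
det(H) = 4·10 − (-2)² = 36.
det(H) > 0 and tr(H) = 14 > 0, so H is positive definite and the point is a local minimum.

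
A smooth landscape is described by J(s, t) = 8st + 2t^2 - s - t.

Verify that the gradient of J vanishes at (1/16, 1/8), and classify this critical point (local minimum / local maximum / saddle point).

saddle point

∇J = (8t - 1, 8s + 4t - 1); substituting (1/16, 1/8) gives ∇J = (0, 0), so (1/16, 1/8) is indeed a critical point.
The Hessian of J is constant: H = [[0, 8], [8, 4]].
det(H) = 0·4 − 8² = -64.
Since det(H) < 0, H is indefinite and the critical point is a saddle point.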